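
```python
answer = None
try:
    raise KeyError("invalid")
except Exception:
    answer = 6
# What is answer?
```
6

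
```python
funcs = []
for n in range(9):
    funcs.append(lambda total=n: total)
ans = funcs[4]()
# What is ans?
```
4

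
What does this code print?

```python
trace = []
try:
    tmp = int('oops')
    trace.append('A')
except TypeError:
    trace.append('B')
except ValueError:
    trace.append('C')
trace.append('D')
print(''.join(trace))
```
CD

ValueError is caught by its specific handler, not TypeError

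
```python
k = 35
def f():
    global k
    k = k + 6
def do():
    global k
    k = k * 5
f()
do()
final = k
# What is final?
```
205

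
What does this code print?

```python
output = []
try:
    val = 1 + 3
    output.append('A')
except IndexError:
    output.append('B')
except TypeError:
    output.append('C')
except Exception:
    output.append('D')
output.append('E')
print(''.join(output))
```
AE

No exception, try block completes normally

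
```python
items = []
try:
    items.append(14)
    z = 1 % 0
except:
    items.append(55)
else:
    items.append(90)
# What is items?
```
[14, 55]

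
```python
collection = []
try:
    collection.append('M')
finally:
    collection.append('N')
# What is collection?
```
['M', 'N']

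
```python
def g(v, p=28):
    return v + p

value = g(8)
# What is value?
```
36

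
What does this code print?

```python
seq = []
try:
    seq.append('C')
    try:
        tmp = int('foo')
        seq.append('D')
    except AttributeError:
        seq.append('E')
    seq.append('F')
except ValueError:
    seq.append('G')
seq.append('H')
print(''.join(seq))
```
CGH

Inner handler doesn't match, propagates to outer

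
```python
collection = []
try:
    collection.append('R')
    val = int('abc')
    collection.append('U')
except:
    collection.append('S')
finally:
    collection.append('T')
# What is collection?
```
['R', 'S', 'T']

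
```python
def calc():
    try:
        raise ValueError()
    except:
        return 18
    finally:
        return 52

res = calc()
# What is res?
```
52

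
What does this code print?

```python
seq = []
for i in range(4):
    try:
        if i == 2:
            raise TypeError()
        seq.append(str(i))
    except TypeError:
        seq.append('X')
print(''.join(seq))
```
01X3

Exception on i=2 caught, loop continues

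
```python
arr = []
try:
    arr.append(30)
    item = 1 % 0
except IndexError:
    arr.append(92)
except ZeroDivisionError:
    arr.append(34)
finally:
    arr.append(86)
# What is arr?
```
[30, 34, 86]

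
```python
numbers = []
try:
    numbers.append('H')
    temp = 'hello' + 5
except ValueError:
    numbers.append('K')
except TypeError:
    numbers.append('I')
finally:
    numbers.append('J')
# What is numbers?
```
['H', 'I', 'J']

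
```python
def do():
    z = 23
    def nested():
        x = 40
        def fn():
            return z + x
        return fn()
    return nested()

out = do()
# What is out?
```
63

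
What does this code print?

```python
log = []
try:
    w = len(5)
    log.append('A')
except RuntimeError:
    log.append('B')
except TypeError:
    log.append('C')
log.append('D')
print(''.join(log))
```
CD

TypeError is caught by its specific handler, not RuntimeError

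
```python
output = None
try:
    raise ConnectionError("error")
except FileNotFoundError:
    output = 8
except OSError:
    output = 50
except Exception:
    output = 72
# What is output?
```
50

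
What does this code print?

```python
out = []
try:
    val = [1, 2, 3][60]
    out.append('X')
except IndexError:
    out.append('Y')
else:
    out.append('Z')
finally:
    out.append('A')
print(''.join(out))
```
YA

Exception: except runs, else skipped, finally runs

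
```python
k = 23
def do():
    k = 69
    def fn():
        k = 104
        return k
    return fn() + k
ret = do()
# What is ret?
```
173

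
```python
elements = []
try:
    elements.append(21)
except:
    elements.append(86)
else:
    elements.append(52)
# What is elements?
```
[21, 52]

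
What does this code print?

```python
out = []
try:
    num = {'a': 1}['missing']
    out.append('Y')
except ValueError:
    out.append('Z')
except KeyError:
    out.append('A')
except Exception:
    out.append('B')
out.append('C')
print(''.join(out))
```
AC

KeyError matches before generic Exception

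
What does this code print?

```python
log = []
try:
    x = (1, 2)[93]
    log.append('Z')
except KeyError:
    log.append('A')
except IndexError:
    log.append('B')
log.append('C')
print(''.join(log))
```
BC

IndexError is caught by its specific handler, not KeyError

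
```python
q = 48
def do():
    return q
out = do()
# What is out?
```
48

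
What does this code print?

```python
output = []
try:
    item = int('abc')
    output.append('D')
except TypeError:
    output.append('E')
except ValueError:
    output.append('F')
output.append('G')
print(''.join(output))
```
FG

ValueError is caught by its specific handler, not TypeError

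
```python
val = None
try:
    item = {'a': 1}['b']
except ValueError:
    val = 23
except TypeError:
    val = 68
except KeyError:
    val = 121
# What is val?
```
121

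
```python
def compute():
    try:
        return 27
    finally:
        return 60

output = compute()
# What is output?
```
60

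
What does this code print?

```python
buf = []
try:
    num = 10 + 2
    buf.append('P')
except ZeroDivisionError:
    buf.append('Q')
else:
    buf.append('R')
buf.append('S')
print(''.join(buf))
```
PRS

else block runs when no exception occurs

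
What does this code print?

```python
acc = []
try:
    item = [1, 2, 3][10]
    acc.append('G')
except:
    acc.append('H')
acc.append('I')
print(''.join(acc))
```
HI

Exception raised in try, caught by bare except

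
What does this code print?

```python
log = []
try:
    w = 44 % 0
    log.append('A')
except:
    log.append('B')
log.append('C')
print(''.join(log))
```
BC

Exception raised in try, caught by bare except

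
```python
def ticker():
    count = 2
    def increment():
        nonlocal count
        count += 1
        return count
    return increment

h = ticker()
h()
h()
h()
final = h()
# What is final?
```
6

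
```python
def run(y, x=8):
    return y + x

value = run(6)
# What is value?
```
14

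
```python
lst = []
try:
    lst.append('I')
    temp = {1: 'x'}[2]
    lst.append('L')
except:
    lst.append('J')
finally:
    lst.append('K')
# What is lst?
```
['I', 'J', 'K']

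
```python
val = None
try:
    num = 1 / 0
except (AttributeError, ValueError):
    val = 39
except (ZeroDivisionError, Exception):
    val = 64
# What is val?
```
64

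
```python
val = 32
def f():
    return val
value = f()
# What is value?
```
32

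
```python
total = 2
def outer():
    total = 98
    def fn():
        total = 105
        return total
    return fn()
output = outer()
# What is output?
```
105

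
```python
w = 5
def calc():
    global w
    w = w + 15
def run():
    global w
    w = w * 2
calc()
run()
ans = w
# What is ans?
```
40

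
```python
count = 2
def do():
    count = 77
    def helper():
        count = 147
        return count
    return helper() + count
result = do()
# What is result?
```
224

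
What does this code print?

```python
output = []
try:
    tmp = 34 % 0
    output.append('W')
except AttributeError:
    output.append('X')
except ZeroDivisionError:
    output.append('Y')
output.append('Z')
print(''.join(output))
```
YZ

ZeroDivisionError is caught by its specific handler, not AttributeError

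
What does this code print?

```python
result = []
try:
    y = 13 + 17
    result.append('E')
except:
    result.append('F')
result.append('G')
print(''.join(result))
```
EG

No exception, try block completes normally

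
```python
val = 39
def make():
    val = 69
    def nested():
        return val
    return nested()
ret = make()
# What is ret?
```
69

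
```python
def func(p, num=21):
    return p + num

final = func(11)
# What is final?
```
32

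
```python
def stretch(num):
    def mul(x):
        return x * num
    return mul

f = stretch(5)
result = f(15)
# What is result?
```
75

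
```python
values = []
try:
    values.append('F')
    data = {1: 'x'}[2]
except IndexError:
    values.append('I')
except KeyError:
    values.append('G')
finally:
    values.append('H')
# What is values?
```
['F', 'G', 'H']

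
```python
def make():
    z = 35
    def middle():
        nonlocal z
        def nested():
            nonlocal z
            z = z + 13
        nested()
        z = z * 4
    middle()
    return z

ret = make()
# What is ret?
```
192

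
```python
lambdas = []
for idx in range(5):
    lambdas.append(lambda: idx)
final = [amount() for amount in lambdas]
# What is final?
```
[4, 4, 4, 4, 4]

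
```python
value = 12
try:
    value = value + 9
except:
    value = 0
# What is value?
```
21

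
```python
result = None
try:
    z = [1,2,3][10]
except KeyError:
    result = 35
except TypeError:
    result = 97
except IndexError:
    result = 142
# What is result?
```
142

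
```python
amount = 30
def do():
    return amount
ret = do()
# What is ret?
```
30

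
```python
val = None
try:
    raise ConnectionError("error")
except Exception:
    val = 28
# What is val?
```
28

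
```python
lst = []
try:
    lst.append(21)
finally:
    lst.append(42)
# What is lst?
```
[21, 42]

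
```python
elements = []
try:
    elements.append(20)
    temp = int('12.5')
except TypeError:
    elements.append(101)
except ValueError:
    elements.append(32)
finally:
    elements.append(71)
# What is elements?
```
[20, 32, 71]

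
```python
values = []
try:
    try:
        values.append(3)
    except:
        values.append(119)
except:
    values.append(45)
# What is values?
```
[3]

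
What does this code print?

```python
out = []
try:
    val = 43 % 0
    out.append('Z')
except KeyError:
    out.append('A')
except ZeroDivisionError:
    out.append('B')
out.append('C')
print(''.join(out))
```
BC

ZeroDivisionError is caught by its specific handler, not KeyError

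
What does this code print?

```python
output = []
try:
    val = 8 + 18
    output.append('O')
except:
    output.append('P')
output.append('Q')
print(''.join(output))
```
OQ

No exception, try block completes normally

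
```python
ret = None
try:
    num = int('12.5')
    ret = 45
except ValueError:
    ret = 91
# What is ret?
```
91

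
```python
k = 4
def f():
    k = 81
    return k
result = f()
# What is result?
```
81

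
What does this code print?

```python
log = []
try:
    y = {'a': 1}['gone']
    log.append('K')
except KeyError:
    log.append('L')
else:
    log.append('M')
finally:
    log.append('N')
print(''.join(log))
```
LN

Exception: except runs, else skipped, finally runs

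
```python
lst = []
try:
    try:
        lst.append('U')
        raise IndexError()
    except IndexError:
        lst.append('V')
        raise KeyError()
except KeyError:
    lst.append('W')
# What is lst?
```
['U', 'V', 'W']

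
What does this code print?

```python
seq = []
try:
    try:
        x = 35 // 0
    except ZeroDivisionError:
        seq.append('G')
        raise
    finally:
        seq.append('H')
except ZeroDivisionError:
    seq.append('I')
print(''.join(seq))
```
GHI

finally runs before re-raised exception propagates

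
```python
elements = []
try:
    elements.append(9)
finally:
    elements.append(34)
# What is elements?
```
[9, 34]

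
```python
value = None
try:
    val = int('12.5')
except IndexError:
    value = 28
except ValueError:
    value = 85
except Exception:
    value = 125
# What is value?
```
85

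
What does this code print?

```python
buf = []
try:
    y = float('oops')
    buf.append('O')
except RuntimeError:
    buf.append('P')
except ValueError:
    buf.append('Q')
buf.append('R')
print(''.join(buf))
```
QR

ValueError is caught by its specific handler, not RuntimeError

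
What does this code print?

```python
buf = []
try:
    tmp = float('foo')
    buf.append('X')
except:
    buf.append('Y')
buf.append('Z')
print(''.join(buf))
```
YZ

Exception raised in try, caught by bare except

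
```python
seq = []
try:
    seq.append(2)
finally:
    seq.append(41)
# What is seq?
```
[2, 41]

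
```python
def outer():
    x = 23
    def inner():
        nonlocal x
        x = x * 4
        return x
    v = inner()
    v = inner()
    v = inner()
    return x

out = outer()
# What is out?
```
1472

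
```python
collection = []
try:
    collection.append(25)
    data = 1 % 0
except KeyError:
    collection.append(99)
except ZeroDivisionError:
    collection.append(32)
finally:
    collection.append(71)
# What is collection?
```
[25, 32, 71]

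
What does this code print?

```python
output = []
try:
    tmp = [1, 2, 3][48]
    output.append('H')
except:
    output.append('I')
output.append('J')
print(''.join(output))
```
IJ

Exception raised in try, caught by bare except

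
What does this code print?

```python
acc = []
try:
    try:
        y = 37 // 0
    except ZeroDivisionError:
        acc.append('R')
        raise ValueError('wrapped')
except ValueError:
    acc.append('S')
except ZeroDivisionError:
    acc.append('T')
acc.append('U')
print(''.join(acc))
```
RSU

ValueError raised and caught, original ZeroDivisionError not re-raised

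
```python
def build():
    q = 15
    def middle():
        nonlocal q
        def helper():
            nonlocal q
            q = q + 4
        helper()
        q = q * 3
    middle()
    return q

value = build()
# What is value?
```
57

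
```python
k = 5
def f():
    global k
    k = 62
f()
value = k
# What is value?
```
62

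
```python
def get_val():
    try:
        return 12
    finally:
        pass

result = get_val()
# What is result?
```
12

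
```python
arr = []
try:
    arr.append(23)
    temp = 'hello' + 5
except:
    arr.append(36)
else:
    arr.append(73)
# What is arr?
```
[23, 36]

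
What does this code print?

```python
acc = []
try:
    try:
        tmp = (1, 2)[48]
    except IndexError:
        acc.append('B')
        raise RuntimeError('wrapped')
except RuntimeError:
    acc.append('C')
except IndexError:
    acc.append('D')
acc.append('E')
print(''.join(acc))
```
BCE

RuntimeError raised and caught, original IndexError not re-raised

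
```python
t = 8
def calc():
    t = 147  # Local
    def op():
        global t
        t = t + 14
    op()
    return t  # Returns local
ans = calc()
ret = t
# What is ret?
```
22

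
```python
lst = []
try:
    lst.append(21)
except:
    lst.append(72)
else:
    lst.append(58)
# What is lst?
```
[21, 58]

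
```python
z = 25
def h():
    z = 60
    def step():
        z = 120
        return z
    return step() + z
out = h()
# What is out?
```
180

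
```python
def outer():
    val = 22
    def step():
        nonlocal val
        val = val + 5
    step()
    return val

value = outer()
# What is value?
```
27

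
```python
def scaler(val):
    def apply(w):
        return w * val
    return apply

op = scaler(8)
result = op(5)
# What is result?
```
40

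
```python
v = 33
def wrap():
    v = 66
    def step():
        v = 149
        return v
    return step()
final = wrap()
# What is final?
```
149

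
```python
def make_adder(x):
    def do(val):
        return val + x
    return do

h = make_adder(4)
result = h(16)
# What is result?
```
20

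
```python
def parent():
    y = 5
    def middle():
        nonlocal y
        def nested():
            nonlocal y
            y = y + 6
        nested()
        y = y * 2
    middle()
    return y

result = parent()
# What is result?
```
22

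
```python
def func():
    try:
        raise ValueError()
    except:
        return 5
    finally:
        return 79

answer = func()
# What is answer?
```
79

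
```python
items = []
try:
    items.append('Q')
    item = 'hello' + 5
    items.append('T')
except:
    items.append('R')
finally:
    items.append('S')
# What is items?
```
['Q', 'R', 'S']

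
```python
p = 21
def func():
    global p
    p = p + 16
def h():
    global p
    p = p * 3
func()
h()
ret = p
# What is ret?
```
111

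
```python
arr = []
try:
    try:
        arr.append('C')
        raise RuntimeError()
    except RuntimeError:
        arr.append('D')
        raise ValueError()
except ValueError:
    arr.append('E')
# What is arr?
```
['C', 'D', 'E']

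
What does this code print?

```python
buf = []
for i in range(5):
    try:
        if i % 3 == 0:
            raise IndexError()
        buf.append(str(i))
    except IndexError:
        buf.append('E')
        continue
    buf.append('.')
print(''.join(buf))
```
E1.2.E4.

continue in except skips rest of loop body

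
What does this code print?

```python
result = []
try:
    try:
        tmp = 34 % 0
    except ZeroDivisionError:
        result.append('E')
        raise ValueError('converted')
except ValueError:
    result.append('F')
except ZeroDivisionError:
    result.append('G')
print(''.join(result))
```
EF

New ValueError raised, caught by outer ValueError handler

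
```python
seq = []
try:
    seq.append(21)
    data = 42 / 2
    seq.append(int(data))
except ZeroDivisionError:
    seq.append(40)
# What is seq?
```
[21, 21]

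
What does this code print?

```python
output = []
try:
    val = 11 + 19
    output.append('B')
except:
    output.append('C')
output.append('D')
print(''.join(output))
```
BD

No exception, try block completes normally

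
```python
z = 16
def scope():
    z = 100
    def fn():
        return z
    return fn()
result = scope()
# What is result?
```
100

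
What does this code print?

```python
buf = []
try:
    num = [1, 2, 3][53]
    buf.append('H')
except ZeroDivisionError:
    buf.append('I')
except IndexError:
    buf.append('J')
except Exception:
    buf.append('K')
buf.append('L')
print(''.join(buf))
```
JL

IndexError matches before generic Exception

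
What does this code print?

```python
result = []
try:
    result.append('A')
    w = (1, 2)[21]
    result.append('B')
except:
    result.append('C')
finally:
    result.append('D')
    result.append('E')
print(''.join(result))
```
ACDE

Code before exception runs, then except, then all of finally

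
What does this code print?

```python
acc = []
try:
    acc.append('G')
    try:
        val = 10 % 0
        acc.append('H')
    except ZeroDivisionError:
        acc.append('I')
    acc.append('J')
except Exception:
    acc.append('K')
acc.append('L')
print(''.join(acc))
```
GIJL

Inner exception caught by inner handler, outer continues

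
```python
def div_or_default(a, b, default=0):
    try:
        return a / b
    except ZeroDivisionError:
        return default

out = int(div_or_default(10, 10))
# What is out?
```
1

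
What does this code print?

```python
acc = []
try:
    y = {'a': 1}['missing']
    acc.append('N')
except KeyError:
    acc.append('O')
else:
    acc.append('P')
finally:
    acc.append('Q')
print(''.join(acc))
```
OQ

Exception: except runs, else skipped, finally runs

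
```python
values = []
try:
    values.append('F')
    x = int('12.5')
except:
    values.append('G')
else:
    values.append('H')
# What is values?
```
['F', 'G']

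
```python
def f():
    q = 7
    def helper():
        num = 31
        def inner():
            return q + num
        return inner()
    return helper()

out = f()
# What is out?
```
38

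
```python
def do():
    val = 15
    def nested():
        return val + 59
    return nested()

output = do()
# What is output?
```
74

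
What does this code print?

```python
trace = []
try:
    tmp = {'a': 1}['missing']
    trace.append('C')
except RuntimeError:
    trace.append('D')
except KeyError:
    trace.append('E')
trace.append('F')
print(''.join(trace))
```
EF

KeyError is caught by its specific handler, not RuntimeError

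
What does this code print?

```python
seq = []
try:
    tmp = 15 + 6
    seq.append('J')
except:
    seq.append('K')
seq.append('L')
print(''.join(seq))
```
JL

No exception, try block completes normally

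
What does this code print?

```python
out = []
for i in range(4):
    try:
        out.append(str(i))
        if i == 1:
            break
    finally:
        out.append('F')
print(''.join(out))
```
0F1F

finally runs even when breaking out of loop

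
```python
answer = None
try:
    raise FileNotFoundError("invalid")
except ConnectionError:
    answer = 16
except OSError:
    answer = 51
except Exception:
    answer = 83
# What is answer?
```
51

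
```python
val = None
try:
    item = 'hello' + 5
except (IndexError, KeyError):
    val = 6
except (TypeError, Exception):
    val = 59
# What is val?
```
59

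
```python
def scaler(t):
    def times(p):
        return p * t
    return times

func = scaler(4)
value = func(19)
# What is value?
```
76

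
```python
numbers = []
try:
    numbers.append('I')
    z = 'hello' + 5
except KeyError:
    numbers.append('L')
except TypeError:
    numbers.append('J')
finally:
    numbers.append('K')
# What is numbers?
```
['I', 'J', 'K']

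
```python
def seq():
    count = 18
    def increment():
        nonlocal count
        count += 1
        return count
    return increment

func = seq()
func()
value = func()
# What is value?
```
20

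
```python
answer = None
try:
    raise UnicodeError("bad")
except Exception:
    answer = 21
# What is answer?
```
21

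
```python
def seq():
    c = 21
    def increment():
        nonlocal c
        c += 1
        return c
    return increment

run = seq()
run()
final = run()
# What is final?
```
23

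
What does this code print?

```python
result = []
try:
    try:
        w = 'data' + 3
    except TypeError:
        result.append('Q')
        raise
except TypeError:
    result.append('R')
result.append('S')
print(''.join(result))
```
QRS

raise without argument re-raises current exception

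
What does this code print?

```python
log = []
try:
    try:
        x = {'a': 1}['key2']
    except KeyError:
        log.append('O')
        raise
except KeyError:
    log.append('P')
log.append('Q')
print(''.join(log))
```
OPQ

raise without argument re-raises current exception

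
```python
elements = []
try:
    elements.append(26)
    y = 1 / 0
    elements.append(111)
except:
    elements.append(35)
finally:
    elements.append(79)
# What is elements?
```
[26, 35, 79]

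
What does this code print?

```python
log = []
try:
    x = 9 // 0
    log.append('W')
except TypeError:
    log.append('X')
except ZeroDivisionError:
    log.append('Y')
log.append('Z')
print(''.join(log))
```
YZ

ZeroDivisionError is caught by its specific handler, not TypeError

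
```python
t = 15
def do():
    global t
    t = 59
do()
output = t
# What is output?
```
59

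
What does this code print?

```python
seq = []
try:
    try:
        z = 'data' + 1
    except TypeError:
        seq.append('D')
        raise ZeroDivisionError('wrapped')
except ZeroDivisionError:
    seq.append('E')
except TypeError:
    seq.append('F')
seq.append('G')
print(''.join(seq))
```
DEG

ZeroDivisionError raised and caught, original TypeError not re-raised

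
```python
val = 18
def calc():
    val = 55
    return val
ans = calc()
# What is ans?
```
55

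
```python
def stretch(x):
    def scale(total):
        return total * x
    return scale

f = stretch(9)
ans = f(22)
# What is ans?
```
198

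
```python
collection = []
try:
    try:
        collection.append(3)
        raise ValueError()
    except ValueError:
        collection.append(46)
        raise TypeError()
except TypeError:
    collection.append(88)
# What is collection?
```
[3, 46, 88]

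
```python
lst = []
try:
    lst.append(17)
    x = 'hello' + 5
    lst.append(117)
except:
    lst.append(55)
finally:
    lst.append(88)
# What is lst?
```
[17, 55, 88]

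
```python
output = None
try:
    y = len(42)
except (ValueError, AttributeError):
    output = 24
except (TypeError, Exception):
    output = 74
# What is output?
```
74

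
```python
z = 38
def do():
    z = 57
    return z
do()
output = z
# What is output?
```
38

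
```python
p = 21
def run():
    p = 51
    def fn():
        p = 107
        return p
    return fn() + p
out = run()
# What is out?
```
158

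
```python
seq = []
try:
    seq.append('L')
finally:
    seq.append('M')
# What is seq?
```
['L', 'M']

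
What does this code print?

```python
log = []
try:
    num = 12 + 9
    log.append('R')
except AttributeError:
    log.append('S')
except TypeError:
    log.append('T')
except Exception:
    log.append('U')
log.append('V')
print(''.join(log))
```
RV

No exception, try block completes normally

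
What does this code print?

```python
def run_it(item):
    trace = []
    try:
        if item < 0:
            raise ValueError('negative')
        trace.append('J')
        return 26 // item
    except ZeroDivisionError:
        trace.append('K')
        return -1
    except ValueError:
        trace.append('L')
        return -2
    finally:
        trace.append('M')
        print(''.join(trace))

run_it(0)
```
JKM

item=0 causes ZeroDivisionError, caught, finally prints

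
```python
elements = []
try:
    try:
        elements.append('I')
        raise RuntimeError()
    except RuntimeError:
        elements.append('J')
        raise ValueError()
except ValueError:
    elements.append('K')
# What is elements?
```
['I', 'J', 'K']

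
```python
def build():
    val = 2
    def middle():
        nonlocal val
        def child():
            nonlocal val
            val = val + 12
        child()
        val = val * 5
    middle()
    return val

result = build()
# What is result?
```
70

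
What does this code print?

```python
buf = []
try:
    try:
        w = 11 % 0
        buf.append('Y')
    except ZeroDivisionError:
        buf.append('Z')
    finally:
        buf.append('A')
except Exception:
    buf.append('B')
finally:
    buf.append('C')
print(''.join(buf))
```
ZAC

Both finally blocks run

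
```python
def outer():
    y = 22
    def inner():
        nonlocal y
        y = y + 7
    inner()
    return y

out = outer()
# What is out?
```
29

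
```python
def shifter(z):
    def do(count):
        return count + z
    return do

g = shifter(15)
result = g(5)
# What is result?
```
20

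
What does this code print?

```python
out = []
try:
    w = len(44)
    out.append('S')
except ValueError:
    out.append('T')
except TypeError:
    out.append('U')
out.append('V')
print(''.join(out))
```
UV

TypeError is caught by its specific handler, not ValueError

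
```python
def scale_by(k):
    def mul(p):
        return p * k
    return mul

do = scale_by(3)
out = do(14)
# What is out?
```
42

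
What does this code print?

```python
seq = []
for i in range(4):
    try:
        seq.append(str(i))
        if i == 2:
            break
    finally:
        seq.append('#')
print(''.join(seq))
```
0#1#2#

finally runs even when breaking out of loop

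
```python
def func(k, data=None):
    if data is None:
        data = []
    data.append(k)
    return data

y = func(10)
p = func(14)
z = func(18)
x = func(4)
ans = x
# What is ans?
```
[4]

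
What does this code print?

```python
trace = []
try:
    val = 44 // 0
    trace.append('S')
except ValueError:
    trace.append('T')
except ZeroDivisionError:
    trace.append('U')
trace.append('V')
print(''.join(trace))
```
UV

ZeroDivisionError is caught by its specific handler, not ValueError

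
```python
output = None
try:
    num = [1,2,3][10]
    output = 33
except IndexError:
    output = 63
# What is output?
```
63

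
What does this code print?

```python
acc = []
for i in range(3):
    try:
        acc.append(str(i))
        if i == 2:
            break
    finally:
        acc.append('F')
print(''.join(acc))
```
0F1F2F

finally runs even when breaking out of loop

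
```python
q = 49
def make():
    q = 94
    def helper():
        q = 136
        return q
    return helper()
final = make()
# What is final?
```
136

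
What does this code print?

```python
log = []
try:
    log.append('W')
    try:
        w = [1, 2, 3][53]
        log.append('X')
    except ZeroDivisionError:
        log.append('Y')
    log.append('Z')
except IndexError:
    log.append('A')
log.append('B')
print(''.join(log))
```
WAB

Inner handler doesn't match, propagates to outer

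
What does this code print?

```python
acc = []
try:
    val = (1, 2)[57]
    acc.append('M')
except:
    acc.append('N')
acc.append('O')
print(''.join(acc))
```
NO

Exception raised in try, caught by bare except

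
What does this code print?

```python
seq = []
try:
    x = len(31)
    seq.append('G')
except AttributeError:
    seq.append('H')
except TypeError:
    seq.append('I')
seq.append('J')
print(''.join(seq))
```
IJ

TypeError is caught by its specific handler, not AttributeError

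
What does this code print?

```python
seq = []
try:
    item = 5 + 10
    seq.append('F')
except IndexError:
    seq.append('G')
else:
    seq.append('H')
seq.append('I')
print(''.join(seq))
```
FHI

else block runs when no exception occurs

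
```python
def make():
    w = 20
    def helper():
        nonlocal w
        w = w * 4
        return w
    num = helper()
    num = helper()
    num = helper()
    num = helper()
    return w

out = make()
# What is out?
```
5120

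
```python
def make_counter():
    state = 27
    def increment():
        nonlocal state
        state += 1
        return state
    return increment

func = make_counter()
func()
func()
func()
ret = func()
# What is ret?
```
31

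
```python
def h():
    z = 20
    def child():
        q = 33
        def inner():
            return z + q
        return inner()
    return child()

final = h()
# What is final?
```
53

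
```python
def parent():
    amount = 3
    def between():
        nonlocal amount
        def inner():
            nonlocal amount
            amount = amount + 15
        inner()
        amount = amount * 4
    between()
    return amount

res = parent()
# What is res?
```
72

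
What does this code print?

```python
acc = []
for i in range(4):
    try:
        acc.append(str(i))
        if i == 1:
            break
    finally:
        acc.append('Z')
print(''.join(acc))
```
0Z1Z

finally runs even when breaking out of loop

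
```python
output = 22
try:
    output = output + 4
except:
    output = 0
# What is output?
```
26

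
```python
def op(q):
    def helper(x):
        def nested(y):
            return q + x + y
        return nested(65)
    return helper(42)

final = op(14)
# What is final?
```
121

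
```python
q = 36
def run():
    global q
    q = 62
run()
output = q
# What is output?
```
62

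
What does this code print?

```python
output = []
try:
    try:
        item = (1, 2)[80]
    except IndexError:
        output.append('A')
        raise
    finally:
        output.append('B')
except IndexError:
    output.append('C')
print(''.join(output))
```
ABC

finally runs before re-raised exception propagates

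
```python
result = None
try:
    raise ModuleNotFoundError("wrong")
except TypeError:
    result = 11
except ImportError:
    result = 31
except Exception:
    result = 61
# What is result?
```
31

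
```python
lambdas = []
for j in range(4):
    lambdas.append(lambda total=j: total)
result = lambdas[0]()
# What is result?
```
0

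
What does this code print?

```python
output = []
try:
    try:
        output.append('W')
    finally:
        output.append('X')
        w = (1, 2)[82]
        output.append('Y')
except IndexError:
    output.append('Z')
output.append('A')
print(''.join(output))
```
WXZA

Exception in inner finally caught by outer except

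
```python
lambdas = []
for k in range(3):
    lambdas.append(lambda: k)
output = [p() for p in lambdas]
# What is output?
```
[2, 2, 2]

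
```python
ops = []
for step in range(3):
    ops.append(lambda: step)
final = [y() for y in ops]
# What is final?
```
[2, 2, 2]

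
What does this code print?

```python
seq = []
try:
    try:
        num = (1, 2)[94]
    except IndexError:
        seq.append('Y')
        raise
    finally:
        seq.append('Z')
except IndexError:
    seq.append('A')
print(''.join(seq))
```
YZA

finally runs before re-raised exception propagates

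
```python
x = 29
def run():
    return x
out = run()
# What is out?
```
29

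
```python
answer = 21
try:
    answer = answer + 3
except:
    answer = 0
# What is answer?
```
24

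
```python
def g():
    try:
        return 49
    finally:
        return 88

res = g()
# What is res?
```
88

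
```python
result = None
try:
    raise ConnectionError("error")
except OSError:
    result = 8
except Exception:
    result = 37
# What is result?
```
8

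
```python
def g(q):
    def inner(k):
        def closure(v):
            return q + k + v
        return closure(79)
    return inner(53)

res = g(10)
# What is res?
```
142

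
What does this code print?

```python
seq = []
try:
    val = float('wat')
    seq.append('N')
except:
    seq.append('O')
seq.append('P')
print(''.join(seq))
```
OP

Exception raised in try, caught by bare except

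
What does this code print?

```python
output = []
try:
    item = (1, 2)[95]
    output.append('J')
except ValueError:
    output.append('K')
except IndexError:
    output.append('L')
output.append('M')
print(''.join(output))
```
LM

IndexError is caught by its specific handler, not ValueError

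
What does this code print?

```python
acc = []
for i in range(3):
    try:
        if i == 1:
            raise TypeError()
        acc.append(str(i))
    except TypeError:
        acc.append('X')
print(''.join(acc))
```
0X2

Exception on i=1 caught, loop continues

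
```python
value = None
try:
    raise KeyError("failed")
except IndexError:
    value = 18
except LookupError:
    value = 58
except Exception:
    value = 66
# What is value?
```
58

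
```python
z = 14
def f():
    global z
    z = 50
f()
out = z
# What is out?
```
50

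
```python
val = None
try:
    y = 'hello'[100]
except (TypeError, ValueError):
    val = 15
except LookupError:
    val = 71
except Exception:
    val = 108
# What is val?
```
71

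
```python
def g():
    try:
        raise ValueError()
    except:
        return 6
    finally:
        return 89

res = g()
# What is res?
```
89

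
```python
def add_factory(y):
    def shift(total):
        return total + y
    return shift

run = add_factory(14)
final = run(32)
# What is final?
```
46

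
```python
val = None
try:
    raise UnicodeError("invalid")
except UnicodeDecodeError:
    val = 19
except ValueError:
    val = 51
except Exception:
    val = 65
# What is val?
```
51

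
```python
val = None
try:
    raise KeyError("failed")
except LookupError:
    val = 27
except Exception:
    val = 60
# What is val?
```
27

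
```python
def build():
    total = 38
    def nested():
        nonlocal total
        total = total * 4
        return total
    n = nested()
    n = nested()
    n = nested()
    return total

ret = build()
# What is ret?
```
2432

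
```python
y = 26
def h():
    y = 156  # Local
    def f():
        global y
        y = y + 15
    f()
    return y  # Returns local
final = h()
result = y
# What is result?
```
41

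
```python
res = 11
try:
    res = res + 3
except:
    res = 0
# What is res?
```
14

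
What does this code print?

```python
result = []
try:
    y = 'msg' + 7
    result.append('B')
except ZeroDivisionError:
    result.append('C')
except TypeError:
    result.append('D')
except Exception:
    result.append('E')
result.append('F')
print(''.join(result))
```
DF

TypeError matches before generic Exception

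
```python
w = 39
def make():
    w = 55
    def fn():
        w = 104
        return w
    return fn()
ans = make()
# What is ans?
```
104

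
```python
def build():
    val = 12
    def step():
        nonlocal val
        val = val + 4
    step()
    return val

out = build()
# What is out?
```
16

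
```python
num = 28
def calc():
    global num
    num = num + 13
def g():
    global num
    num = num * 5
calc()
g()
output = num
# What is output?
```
205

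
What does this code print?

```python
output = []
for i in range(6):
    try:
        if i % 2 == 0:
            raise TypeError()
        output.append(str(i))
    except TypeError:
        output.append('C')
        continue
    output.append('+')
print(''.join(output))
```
C1+C3+C5+

continue in except skips rest of loop body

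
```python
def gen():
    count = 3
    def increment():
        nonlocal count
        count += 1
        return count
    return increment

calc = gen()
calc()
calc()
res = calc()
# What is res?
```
6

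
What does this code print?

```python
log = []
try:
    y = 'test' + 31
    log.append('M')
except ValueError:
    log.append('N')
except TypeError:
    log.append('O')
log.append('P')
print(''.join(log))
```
OP

TypeError is caught by its specific handler, not ValueError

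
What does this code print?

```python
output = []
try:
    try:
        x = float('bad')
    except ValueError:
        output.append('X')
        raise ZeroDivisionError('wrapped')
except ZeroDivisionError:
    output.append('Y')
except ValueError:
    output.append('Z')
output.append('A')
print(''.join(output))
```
XYA

ZeroDivisionError raised and caught, original ValueError not re-raised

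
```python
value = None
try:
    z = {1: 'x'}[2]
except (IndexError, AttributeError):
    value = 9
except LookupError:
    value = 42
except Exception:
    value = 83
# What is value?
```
42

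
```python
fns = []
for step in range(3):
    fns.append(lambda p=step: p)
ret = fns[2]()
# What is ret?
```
2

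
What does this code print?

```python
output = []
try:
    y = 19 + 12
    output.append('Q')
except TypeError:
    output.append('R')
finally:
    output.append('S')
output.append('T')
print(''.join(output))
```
QST

finally runs after normal execution too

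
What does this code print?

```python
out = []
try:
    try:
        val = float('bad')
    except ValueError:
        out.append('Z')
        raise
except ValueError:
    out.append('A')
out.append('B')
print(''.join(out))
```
ZAB

raise without argument re-raises current exception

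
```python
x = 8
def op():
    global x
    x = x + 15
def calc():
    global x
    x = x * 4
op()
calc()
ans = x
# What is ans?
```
92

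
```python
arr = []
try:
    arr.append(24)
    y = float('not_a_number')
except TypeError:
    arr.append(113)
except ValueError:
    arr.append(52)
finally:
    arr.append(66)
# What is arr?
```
[24, 52, 66]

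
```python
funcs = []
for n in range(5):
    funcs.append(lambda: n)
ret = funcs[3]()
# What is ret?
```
4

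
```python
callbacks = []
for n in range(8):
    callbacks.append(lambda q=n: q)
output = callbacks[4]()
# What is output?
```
4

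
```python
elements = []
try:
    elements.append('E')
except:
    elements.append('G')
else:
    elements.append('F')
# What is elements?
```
['E', 'F']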